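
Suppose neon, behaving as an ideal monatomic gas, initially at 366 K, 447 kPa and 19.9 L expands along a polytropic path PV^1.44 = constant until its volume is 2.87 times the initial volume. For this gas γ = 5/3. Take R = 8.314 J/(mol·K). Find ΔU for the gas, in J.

-4950 J

n = P₁V₁/(RT₁) = 447×19.9/(8.314×366) = 2.92 mol.
Polytropic n=1.44: T₂ = T₁(V₁/V₂)^(n−1) = 366×(0.348)^0.44 = 230 K; P₂ = P₁(V₁/V₂)^n = 97.9 kPa.
For an ideal gas ΔU = nCvΔT with Cv = (3/2)R = 12.5 J/(mol·K).
ΔU = 2.92×12.5×(230−366) = -4950 J.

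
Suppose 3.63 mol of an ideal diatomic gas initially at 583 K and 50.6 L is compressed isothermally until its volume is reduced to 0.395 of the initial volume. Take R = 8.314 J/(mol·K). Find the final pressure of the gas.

880 kPa

P₁ = nRT₁/V₁ = 3.63×8.314×583/50.6 = 348 kPa.
Isothermal: T stays 583 K; PV = const ⇒ V₂ = 20.0 L, P₂ = 880 kPa.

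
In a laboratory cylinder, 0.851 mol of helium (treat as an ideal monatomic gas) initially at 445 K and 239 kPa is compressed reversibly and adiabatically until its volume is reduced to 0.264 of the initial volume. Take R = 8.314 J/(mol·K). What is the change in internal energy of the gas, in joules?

6750 J

V₁ = nRT₁/P₁ = 0.851×8.314×445/239 = 13.2 L.
Adiabatic: TV^(γ−1) = const ⇒ T₂ = 445×(3.79)^0.667 = 1080 K; PV^γ = const ⇒ P₂ = 2200 kPa.
For an ideal gas ΔU = nCvΔT with Cv = (3/2)R = 12.5 J/(mol·K).
ΔU = 0.851×12.5×(1080−445) = 6750 J.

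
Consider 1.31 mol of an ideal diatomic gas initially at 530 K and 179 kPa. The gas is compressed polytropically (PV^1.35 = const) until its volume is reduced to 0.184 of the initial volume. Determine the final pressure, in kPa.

1760 kPa

V₁ = nRT₁/P₁ = 1.31×8.314×530/179 = 32.2 L.
Polytropic n=1.35: T₂ = T₁(V₁/V₂)^(n−1) = 530×(5.43)^0.35 = 958 K; P₂ = P₁(V₁/V₂)^n = 1760 kPa.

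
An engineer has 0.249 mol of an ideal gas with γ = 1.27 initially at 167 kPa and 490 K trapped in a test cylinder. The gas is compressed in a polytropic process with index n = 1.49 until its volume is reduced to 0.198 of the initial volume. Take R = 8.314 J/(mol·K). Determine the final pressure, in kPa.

V₁ = nRT₁/P₁ = 0.249×8.314×490/167 = 6.07 L.
Polytropic n=1.49: T₂ = T₁(V₁/V₂)^(n−1) = 490×(5.05)^0.49 = 1080 K; P₂ = P₁(V₁/V₂)^n = 1870 kPa.

1870 kPa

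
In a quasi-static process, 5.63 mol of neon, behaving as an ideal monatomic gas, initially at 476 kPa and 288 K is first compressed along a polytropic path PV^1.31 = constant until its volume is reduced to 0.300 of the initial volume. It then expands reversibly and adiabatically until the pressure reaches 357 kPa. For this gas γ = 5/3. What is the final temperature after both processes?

198 K

V₁ = nRT₁/P₁ = 5.63×8.314×288/476 = 28.3 L.
Step 1 — Polytropic n=1.31: T₂ = T₁(V₁/V₂)^(n−1) = 288×(3.33)^0.31 = 418 K; P₂ = P₁(V₁/V₂)^n = 2300 kPa.
W = (P₁V₁−P₂V₂)/(n−1) = (476×28.3−2300×8.50)/0.31 = -19700 J.
ΔU = nCvΔT = 5.63×12.5×(418−288) = 9150 J.
Q = ΔU + W = -10500 J.
State after step 1: P = 2300 kPa, V = 8.50 L, T = 418 K.
Step 2 — Adiabatic: T₂/T₁ = (P₂/P₁)^((γ−1)/γ) ⇒ T₂ = 418×(0.155)^0.400 = 198 K; V₂ = 26.0 L.
ΔU = nCvΔT = 5.63×12.5×(198−418) = -15400 J.
Q = 0 for an adiabatic process, so W = −ΔU = 15400 J.
Net over both steps: W = -4230 J, Q = -10500 J, ΔU = -6290 J.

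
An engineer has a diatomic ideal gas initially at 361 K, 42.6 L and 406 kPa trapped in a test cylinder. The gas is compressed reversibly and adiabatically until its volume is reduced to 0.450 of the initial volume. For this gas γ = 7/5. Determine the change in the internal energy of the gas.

16300 J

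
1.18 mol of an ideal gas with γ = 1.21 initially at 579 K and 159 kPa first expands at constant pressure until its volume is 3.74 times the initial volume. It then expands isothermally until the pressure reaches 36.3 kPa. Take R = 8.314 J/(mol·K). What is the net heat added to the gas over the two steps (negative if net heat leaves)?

V₁ = nRT₁/P₁ = 1.18×8.314×579/159 = 35.7 L.
Step 1 — Isobaric: P stays 159 kPa; V/T = const ⇒ T₂ = 2170 K, V₂ = 134 L.
W = PΔV = 159×(134−35.7) kPa·L = 15600 J.
ΔU = nCvΔT = 1.18×39.6×(2170−579) = 74100 J.
Q = ΔU + W = nCpΔT = 89700 J.
State after step 1: P = 159 kPa, V = 134 L, T = 2170 K.
Step 2 — Isothermal: T stays 2170 K; PV = const ⇒ V₂ = 585 L, P₂ = 36.3 kPa.
ΔU = 0 (ideal gas, T constant).
W = nRT ln(V₂/V₁) = 1.18×8.314×2170×ln(4.38) = 31400 J.
Q = ΔU + W = 31400 J.
Net over both steps: W = 46900 J, Q = 121000 J, ΔU = 74100 J.

121000 J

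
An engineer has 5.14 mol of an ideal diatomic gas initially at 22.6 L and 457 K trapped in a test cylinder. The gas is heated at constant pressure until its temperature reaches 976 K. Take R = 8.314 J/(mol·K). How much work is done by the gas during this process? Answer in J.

P₁ = nRT₁/V₁ = 5.14×8.314×457/22.6 = 864 kPa.
Isobaric: P stays 864 kPa; V/T = const ⇒ T₂ = 976 K, V₂ = 48.3 L.
W = PΔV = 864×(48.3−22.6) kPa·L = 22200 J.

22200 J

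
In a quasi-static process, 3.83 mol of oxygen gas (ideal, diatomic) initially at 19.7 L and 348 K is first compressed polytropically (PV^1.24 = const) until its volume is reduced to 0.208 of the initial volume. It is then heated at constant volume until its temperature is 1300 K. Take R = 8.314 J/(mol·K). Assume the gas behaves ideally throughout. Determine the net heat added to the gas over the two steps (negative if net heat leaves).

P₁ = nRT₁/V₁ = 3.83×8.314×348/19.7 = 562 kPa.
Step 1 — Polytropic n=1.24: T₂ = T₁(V₁/V₂)^(n−1) = 348×(4.81)^0.24 = 507 K; P₂ = P₁(V₁/V₂)^n = 3940 kPa.
W = (P₁V₁−P₂V₂)/(n−1) = (562×19.7−3940×4.10)/0.24 = -21100 J.
ΔU = nCvΔT = 3.83×20.8×(507−348) = 12700 J.
Q = ΔU + W = -8450 J.
State after step 1: P = 3940 kPa, V = 4.10 L, T = 507 K.
Step 2 — Isochoric: V stays 4.10 L; P/T = const ⇒ T₂ = 1300 K, P₂ = 10100 kPa.
W = 0 (no volume change).
ΔU = nCvΔT = 3.83×20.8×(1300−507) = 63100 J.
Q = ΔU = 63100 J.
Net over both steps: W = -21100 J, Q = 54700 J, ΔU = 75800 J.

54700 J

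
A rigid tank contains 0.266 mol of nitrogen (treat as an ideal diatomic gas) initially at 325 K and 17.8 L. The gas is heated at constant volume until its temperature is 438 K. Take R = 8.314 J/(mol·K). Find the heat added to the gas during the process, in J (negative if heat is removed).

P₁ = nRT₁/V₁ = 0.266×8.314×325/17.8 = 40.4 kPa.
Isochoric: V stays 17.8 L; P/T = const ⇒ T₂ = 438 K, P₂ = 54.4 kPa.
W = 0 (no volume change).
ΔU = nCvΔT = 0.266×20.8×(438−325) = 625 J.
Q = ΔU = 625 J.

625 J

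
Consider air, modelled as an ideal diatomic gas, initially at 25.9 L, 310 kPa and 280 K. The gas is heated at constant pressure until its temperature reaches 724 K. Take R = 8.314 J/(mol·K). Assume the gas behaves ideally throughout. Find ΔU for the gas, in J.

n = P₁V₁/(RT₁) = 310×25.9/(8.314×280) = 3.45 mol.
Isobaric: P stays 310 kPa; V/T = const ⇒ T₂ = 724 K, V₂ = 67.0 L.
For an ideal gas ΔU = nCvΔT with Cv = (5/2)R = 20.8 J/(mol·K).
ΔU = 3.45×20.8×(724−280) = 31800 J.

31800 J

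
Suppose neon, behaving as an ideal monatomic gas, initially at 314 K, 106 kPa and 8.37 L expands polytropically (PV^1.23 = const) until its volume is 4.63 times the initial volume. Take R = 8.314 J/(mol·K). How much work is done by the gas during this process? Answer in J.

1150 J

n = P₁V₁/(RT₁) = 106×8.37/(8.314×314) = 0.340 mol.
Polytropic n=1.23: T₂ = T₁(V₁/V₂)^(n−1) = 314×(0.216)^0.23 = 221 K; P₂ = P₁(V₁/V₂)^n = 16.1 kPa.
W = (P₁V₁−P₂V₂)/(n−1) = (106×8.37−16.1×38.8)/0.23 = 1150 J.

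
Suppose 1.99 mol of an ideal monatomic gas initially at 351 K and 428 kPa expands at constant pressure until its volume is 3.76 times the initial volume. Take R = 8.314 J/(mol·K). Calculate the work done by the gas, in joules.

16000 J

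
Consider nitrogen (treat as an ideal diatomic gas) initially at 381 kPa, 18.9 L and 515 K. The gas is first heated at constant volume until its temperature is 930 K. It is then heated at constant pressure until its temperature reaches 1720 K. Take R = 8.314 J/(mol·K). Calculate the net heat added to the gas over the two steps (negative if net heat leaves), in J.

53200 J

n = P₁V₁/(RT₁) = 381×18.9/(8.314×515) = 1.68 mol.
Step 1 — Isochoric: V stays 18.9 L; P/T = const ⇒ T₂ = 930 K, P₂ = 688 kPa.
W = 0 (no volume change).
ΔU = nCvΔT = 1.68×20.8×(930−515) = 14500 J.
Q = ΔU = 14500 J.
State after step 1: P = 688 kPa, V = 18.9 L, T = 930 K.
Step 2 — Isobaric: P stays 688 kPa; V/T = const ⇒ T₂ = 1720 K, V₂ = 35.0 L.
W = PΔV = 688×(35.0−18.9) kPa·L = 11000 J.
ΔU = nCvΔT = 1.68×20.8×(1720−930) = 27600 J.
Q = ΔU + W = nCpΔT = 38700 J.
Net over both steps: W = 11000 J, Q = 53200 J, ΔU = 42100 J.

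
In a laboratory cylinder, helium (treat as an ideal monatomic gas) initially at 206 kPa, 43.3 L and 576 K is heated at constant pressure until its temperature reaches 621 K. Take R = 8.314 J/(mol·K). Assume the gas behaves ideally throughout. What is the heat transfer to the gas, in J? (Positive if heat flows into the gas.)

1740 J

n = P₁V₁/(RT₁) = 206×43.3/(8.314×576) = 1.86 mol.
Isobaric: P stays 206 kPa; V/T = const ⇒ T₂ = 621 K, V₂ = 46.7 L.
W = PΔV = 206×(46.7−43.3) kPa·L = 697 J.
ΔU = nCvΔT = 1.86×12.5×(621−576) = 1050 J.
Q = ΔU + W = nCpΔT = 1740 J.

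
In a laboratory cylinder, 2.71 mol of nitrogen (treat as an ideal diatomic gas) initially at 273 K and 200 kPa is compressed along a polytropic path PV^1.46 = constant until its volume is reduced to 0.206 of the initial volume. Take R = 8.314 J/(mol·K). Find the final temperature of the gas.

565 K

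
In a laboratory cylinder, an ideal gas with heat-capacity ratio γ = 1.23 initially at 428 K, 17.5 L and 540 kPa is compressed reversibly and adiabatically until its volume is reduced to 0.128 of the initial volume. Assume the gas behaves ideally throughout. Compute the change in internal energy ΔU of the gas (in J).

24800 J

n = P₁V₁/(RT₁) = 540×17.5/(8.314×428) = 2.66 mol.
Adiabatic: TV^(γ−1) = const ⇒ T₂ = 428×(7.81)^0.230 = 687 K; PV^γ = const ⇒ P₂ = 6770 kPa.
For an ideal gas ΔU = nCvΔT with Cv = R/(γ−1) = 36.1 J/(mol·K).
ΔU = 2.66×36.1×(687−428) = 24800 J.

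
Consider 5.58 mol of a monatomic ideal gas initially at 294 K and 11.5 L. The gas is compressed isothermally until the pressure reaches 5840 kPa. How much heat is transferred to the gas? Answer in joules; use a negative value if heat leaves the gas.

P₁ = nRT₁/V₁ = 5.58×8.314×294/11.5 = 1190 kPa.
Isothermal: T stays 294 K; PV = const ⇒ V₂ = 2.34 L, P₂ = 5840 kPa.
ΔU = 0 (ideal gas, T constant).
W = nRT ln(V₂/V₁) = 5.58×8.314×294×ln(0.203) = -21700 J.
Q = ΔU + W = -21700 J.

-21700 J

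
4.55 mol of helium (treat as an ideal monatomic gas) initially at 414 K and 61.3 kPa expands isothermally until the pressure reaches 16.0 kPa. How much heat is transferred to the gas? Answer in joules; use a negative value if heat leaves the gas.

21000 J

V₁ = nRT₁/P₁ = 4.55×8.314×414/61.3 = 255 L.
Isothermal: T stays 414 K; PV = const ⇒ V₂ = 979 L, P₂ = 16.0 kPa.
ΔU = 0 (ideal gas, T constant).
W = nRT ln(V₂/V₁) = 4.55×8.314×414×ln(3.83) = 21000 J.
Q = ΔU + W = 21000 J.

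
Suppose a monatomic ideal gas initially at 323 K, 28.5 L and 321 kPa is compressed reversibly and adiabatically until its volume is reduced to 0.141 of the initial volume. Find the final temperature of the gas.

Adiabatic: TV^(γ−1) = const ⇒ T₂ = 323×(7.09)^0.667 = 1190 K; PV^γ = const ⇒ P₂ = 8400 kPa.

1190 K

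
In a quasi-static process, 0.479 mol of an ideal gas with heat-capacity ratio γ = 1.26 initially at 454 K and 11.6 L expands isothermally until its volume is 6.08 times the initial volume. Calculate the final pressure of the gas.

25.6 kPa

P₁ = nRT₁/V₁ = 0.479×8.314×454/11.6 = 156 kPa.
Isothermal: T stays 454 K; PV = const ⇒ V₂ = 70.5 L, P₂ = 25.6 kPa.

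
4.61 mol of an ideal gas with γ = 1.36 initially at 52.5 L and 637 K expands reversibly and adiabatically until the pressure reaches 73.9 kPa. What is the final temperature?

391 K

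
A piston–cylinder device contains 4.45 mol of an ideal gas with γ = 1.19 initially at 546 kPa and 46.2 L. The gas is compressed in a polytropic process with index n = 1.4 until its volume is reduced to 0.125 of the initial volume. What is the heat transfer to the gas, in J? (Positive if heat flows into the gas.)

T₁ = P₁V₁/(nR) = 546×46.2/(4.45×8.314) = 682 K.
Polytropic n=1.4: T₂ = T₁(V₁/V₂)^(n−1) = 682×(8.00)^0.40 = 1570 K; P₂ = P₁(V₁/V₂)^n = 10000 kPa.
W = (P₁V₁−P₂V₂)/(n−1) = (546×46.2−10000×5.78)/0.40 = -81800 J.
ΔU = nCvΔT = 4.45×43.8×(1570−682) = 172000 J.
Q = ΔU + W = 90400 J.

90400 J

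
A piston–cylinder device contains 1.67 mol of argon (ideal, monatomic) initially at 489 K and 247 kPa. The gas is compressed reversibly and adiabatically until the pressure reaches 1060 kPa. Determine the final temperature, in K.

876 K

V₁ = nRT₁/P₁ = 1.67×8.314×489/247 = 27.5 L.
Adiabatic: T₂/T₁ = (P₂/P₁)^((γ−1)/γ) ⇒ T₂ = 489×(4.29)^0.400 = 876 K; V₂ = 11.5 L.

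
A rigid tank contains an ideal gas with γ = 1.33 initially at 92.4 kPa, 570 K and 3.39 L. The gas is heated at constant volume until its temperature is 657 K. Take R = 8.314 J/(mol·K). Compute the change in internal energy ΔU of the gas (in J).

145 J

n = P₁V₁/(RT₁) = 92.4×3.39/(8.314×570) = 0.0661 mol.
Isochoric: V stays 3.39 L; P/T = const ⇒ T₂ = 657 K, P₂ = 107 kPa.
For an ideal gas ΔU = nCvΔT with Cv = R/(γ−1) = 25.2 J/(mol·K).
ΔU = 0.0661×25.2×(657−570) = 145 J.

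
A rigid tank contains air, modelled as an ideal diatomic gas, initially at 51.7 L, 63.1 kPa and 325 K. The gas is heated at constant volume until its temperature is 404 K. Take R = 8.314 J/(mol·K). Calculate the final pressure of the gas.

78.4 kPa

Isochoric: V stays 51.7 L; P/T = const ⇒ T₂ = 404 K, P₂ = 78.4 kPa.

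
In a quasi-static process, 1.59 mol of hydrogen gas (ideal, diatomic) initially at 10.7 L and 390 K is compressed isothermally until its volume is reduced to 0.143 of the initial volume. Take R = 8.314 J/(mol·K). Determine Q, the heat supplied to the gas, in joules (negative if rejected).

-10000 J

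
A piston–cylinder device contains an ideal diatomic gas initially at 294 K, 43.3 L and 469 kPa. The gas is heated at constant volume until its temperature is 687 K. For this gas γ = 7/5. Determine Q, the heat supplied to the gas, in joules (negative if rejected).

67900 J

n = P₁V₁/(RT₁) = 469×43.3/(8.314×294) = 8.31 mol.
Isochoric: V stays 43.3 L; P/T = const ⇒ T₂ = 687 K, P₂ = 1100 kPa.
W = 0 (no volume change).
ΔU = nCvΔT = 8.31×20.8×(687−294) = 67900 J.
Q = ΔU = 67900 J.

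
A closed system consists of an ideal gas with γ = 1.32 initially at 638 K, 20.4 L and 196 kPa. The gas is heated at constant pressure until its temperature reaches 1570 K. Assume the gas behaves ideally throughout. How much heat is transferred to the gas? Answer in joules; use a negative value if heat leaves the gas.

n = P₁V₁/(RT₁) = 196×20.4/(8.314×638) = 0.754 mol.
Isobaric: P stays 196 kPa; V/T = const ⇒ T₂ = 1570 K, V₂ = 50.2 L.
W = PΔV = 196×(50.2−20.4) kPa·L = 5840 J.
ΔU = nCvΔT = 0.754×26.0×(1570−638) = 18300 J.
Q = ΔU + W = nCpΔT = 24100 J.

24100 J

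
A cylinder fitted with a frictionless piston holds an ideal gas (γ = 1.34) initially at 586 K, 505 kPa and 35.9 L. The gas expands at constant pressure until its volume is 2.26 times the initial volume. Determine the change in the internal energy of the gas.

67200 J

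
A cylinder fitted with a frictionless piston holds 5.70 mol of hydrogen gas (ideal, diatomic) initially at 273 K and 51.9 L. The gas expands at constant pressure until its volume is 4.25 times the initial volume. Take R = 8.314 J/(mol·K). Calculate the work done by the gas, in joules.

42000 J

P₁ = nRT₁/V₁ = 5.70×8.314×273/51.9 = 249 kPa.
Isobaric: P stays 249 kPa; V/T = const ⇒ T₂ = 1160 K, V₂ = 221 L.
W = PΔV = 249×(221−51.9) kPa·L = 42000 J.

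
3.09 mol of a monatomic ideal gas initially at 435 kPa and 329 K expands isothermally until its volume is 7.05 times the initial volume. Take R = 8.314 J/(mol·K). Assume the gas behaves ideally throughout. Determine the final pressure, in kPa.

61.7 kPa

V₁ = nRT₁/P₁ = 3.09×8.314×329/435 = 19.4 L.
Isothermal: T stays 329 K; PV = const ⇒ V₂ = 137 L, P₂ = 61.7 kPa.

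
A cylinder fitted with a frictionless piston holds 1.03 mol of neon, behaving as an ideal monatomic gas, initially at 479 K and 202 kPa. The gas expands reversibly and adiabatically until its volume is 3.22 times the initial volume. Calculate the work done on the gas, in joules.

-3330 J

V₁ = nRT₁/P₁ = 1.03×8.314×479/202 = 20.3 L.
Adiabatic: TV^(γ−1) = const ⇒ T₂ = 479×(0.311)^0.667 = 220 K; PV^γ = const ⇒ P₂ = 28.8 kPa.
ΔU = nCvΔT = 1.03×12.5×(220−479) = -3330 J.
Q = 0 for an adiabatic process, so W = −ΔU = 3330 J.
Work done on the gas = −W_by = -3330 J.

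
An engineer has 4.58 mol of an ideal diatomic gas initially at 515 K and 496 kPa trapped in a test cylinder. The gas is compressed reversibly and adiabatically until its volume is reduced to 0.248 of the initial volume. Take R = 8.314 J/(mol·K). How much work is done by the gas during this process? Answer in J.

-36600 J

V₁ = nRT₁/P₁ = 4.58×8.314×515/496 = 39.5 L.
Adiabatic: TV^(γ−1) = const ⇒ T₂ = 515×(4.03)^0.400 = 900 K; PV^γ = const ⇒ P₂ = 3490 kPa.
ΔU = nCvΔT = 4.58×20.8×(900−515) = 36600 J.
Q = 0 for an adiabatic process, so W = −ΔU = -36600 J.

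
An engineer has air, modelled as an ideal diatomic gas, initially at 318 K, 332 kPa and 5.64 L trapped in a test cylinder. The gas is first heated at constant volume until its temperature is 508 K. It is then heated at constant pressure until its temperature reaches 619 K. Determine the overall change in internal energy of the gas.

4430 J

n = P₁V₁/(RT₁) = 332×5.64/(8.314×318) = 0.708 mol.
Step 1 — Isochoric: V stays 5.64 L; P/T = const ⇒ T₂ = 508 K, P₂ = 530 kPa.
W = 0 (no volume change).
ΔU = nCvΔT = 0.708×20.8×(508−318) = 2800 J.
Q = ΔU = 2800 J.
State after step 1: P = 530 kPa, V = 5.64 L, T = 508 K.
Step 2 — Isobaric: P stays 530 kPa; V/T = const ⇒ T₂ = 619 K, V₂ = 6.87 L.
W = PΔV = 530×(6.87−5.64) kPa·L = 654 J.
ΔU = nCvΔT = 0.708×20.8×(619−508) = 1630 J.
Q = ΔU + W = nCpΔT = 2290 J.
Net over both steps: W = 654 J, Q = 5080 J, ΔU = 4430 J.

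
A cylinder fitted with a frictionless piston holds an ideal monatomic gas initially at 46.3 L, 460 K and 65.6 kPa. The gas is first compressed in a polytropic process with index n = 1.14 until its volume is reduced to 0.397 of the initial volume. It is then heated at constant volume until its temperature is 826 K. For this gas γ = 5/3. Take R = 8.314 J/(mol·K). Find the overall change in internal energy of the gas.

3620 J

n = P₁V₁/(RT₁) = 65.6×46.3/(8.314×460) = 0.794 mol.
Step 1 — Polytropic n=1.14: T₂ = T₁(V₁/V₂)^(n−1) = 460×(2.52)^0.14 = 524 K; P₂ = P₁(V₁/V₂)^n = 188 kPa.
W = (P₁V₁−P₂V₂)/(n−1) = (65.6×46.3−188×18.4)/0.14 = -3000 J.
ΔU = nCvΔT = 0.794×12.5×(524−460) = 629 J.
Q = ΔU + W = -2370 J.
State after step 1: P = 188 kPa, V = 18.4 L, T = 524 K.
Step 2 — Isochoric: V stays 18.4 L; P/T = const ⇒ T₂ = 826 K, P₂ = 297 kPa.
W = 0 (no volume change).
ΔU = nCvΔT = 0.794×12.5×(826−524) = 3000 J.
Q = ΔU = 3000 J.
Net over both steps: W = -3000 J, Q = 629 J, ΔU = 3620 J.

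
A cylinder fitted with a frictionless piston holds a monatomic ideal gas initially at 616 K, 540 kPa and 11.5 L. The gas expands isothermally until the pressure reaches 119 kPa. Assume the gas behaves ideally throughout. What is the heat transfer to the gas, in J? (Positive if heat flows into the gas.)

9390 J

n = P₁V₁/(RT₁) = 540×11.5/(8.314×616) = 1.21 mol.
Isothermal: T stays 616 K; PV = const ⇒ V₂ = 52.2 L, P₂ = 119 kPa.
ΔU = 0 (ideal gas, T constant).
W = nRT ln(V₂/V₁) = 1.21×8.314×616×ln(4.54) = 9390 J.
Q = ΔU + W = 9390 J.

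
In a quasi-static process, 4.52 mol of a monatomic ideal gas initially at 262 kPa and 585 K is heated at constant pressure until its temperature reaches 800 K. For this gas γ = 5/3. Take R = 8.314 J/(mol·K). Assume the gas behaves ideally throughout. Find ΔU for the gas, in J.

V₁ = nRT₁/P₁ = 4.52×8.314×585/262 = 83.9 L.
Isobaric: P stays 262 kPa; V/T = const ⇒ T₂ = 800 K, V₂ = 115 L.
For an ideal gas ΔU = nCvΔT with Cv = (3/2)R = 12.5 J/(mol·K).
ΔU = 4.52×12.5×(800−585) = 12100 J.

12100 J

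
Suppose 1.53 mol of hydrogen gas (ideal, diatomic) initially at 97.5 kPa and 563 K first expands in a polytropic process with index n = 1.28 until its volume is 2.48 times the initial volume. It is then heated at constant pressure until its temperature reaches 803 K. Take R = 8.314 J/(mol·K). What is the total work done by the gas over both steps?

V₁ = nRT₁/P₁ = 1.53×8.314×563/97.5 = 73.5 L.
Step 1 — Polytropic n=1.28: T₂ = T₁(V₁/V₂)^(n−1) = 563×(0.403)^0.28 = 437 K; P₂ = P₁(V₁/V₂)^n = 30.5 kPa.
W = (P₁V₁−P₂V₂)/(n−1) = (97.5×73.5−30.5×182)/0.28 = 5740 J.
ΔU = nCvΔT = 1.53×20.8×(437−563) = -4020 J.
Q = ΔU + W = 1720 J.
State after step 1: P = 30.5 kPa, V = 182 L, T = 437 K.
Step 2 — Isobaric: P stays 30.5 kPa; V/T = const ⇒ T₂ = 803 K, V₂ = 335 L.
W = PΔV = 30.5×(335−182) kPa·L = 4660 J.
ΔU = nCvΔT = 1.53×20.8×(803−437) = 11700 J.
Q = ΔU + W = nCpΔT = 16300 J.
Net over both steps: W = 10400 J, Q = 18000 J, ΔU = 7630 J.

10400 J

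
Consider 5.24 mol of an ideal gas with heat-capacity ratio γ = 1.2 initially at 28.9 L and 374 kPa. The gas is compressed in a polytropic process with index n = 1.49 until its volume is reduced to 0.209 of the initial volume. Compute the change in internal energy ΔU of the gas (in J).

T₁ = P₁V₁/(nR) = 374×28.9/(5.24×8.314) = 248 K.
Polytropic n=1.49: T₂ = T₁(V₁/V₂)^(n−1) = 248×(4.78)^0.49 = 534 K; P₂ = P₁(V₁/V₂)^n = 3850 kPa.
For an ideal gas ΔU = nCvΔT with Cv = R/(γ−1) = 41.6 J/(mol·K).
ΔU = 5.24×41.6×(534−248) = 62300 J.

62300 J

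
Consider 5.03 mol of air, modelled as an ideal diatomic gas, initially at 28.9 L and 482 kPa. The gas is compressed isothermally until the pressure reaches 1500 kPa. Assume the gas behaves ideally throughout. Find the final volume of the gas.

9.29 L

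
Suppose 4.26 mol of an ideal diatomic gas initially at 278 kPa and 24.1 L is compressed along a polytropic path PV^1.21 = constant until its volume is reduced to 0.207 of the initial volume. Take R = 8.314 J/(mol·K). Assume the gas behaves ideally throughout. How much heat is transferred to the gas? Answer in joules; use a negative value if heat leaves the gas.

T₁ = P₁V₁/(nR) = 278×24.1/(4.26×8.314) = 189 K.
Polytropic n=1.21: T₂ = T₁(V₁/V₂)^(n−1) = 189×(4.83)^0.21 = 263 K; P₂ = P₁(V₁/V₂)^n = 1870 kPa.
W = (P₁V₁−P₂V₂)/(n−1) = (278×24.1−1870×4.99)/0.21 = -12500 J.
ΔU = nCvΔT = 4.26×20.8×(263−189) = 6570 J.
Q = ΔU + W = -5940 J.

-5940 J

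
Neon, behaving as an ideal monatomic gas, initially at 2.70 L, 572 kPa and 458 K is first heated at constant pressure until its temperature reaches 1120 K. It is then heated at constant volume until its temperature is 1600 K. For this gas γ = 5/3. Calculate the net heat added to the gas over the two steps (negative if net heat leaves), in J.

8010 J

n = P₁V₁/(RT₁) = 572×2.70/(8.314×458) = 0.406 mol.
Step 1 — Isobaric: P stays 572 kPa; V/T = const ⇒ T₂ = 1120 K, V₂ = 6.60 L.
W = PΔV = 572×(6.60−2.70) kPa·L = 2230 J.
ΔU = nCvΔT = 0.406×12.5×(1120−458) = 3350 J.
Q = ΔU + W = nCpΔT = 5580 J.
State after step 1: P = 572 kPa, V = 6.60 L, T = 1120 K.
Step 2 — Isochoric: V stays 6.60 L; P/T = const ⇒ T₂ = 1600 K, P₂ = 817 kPa.
W = 0 (no volume change).
ΔU = nCvΔT = 0.406×12.5×(1600−1120) = 2430 J.
Q = ΔU = 2430 J.
Net over both steps: W = 2230 J, Q = 8010 J, ΔU = 5780 J.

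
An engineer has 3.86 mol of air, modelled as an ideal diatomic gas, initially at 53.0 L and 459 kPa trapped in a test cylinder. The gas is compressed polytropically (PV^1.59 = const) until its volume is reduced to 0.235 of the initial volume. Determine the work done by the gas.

T₁ = P₁V₁/(nR) = 459×53.0/(3.86×8.314) = 758 K.
Polytropic n=1.59: T₂ = T₁(V₁/V₂)^(n−1) = 758×(4.26)^0.59 = 1780 K; P₂ = P₁(V₁/V₂)^n = 4590 kPa.
W = (P₁V₁−P₂V₂)/(n−1) = (459×53.0−4590×12.5)/0.59 = -55700 J.

-55700 J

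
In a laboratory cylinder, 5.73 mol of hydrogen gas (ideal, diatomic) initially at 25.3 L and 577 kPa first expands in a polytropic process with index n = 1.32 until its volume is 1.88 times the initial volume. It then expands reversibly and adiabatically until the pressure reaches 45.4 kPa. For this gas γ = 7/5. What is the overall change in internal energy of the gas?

T₁ = P₁V₁/(nR) = 577×25.3/(5.73×8.314) = 306 K.
Step 1 — Polytropic n=1.32: T₂ = T₁(V₁/V₂)^(n−1) = 306×(0.532)^0.32 = 250 K; P₂ = P₁(V₁/V₂)^n = 251 kPa.
W = (P₁V₁−P₂V₂)/(n−1) = (577×25.3−251×47.6)/0.32 = 8340 J.
ΔU = nCvΔT = 5.73×20.8×(250−306) = -6680 J.
Q = ΔU + W = 1670 J.
State after step 1: P = 251 kPa, V = 47.6 L, T = 250 K.
Step 2 — Adiabatic: T₂/T₁ = (P₂/P₁)^((γ−1)/γ) ⇒ T₂ = 250×(0.181)^0.286 = 154 K; V₂ = 161 L.
ΔU = nCvΔT = 5.73×20.8×(154−250) = -11500 J.
Q = 0 for an adiabatic process, so W = −ΔU = 11500 J.
Net over both steps: W = 19900 J, Q = 1670 J, ΔU = -18200 J.

-18200 J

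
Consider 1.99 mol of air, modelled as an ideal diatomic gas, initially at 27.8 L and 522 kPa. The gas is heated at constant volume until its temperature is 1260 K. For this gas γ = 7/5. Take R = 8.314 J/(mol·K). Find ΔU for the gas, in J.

15800 J

T₁ = P₁V₁/(nR) = 522×27.8/(1.99×8.314) = 877 K.
Isochoric: V stays 27.8 L; P/T = const ⇒ T₂ = 1260 K, P₂ = 750 kPa.
For an ideal gas ΔU = nCvΔT with Cv = (5/2)R = 20.8 J/(mol·K).
ΔU = 1.99×20.8×(1260−877) = 15800 J.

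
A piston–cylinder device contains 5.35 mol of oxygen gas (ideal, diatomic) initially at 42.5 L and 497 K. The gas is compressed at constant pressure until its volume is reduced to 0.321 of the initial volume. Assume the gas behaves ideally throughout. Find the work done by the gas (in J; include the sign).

P₁ = nRT₁/V₁ = 5.35×8.314×497/42.5 = 520 kPa.
Isobaric: P stays 520 kPa; V/T = const ⇒ T₂ = 160 K, V₂ = 13.6 L.
W = PΔV = 520×(13.6−42.5) kPa·L = -15000 J.

-15000 J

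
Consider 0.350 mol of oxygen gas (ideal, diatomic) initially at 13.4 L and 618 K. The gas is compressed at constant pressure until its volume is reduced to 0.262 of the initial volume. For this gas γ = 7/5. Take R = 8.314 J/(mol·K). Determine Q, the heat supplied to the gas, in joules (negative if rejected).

-4650 J

P₁ = nRT₁/V₁ = 0.350×8.314×618/13.4 = 134 kPa.
Isobaric: P stays 134 kPa; V/T = const ⇒ T₂ = 162 K, V₂ = 3.51 L.
W = PΔV = 134×(3.51−13.4) kPa·L = -1330 J.
ΔU = nCvΔT = 0.350×20.8×(162−618) = -3320 J.
Q = ΔU + W = nCpΔT = -4650 J.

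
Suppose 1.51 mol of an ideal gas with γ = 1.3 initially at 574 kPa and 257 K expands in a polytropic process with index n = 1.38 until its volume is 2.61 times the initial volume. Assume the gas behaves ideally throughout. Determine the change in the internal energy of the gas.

V₁ = nRT₁/P₁ = 1.51×8.314×257/574 = 5.62 L.
Polytropic n=1.38: T₂ = T₁(V₁/V₂)^(n−1) = 257×(0.383)^0.38 = 178 K; P₂ = P₁(V₁/V₂)^n = 153 kPa.
For an ideal gas ΔU = nCvΔT with Cv = R/(γ−1) = 27.7 J/(mol·K).
ΔU = 1.51×27.7×(178−257) = -3290 J.

-3290 J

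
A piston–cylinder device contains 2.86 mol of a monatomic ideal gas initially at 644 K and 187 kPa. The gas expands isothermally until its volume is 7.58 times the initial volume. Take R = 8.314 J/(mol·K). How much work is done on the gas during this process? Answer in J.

V₁ = nRT₁/P₁ = 2.86×8.314×644/187 = 81.9 L.
Isothermal: T stays 644 K; PV = const ⇒ V₂ = 621 L, P₂ = 24.7 kPa.
W = nRT ln(V₂/V₁) = 2.86×8.314×644×ln(7.58) = 31000 J.
Work done on the gas = −W_by = -31000 J.

-31000 J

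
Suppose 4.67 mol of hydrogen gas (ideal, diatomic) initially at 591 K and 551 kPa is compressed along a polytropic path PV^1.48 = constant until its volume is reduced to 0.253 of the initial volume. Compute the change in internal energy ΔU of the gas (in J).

53600 J

V₁ = nRT₁/P₁ = 4.67×8.314×591/551 = 41.6 L.
Polytropic n=1.48: T₂ = T₁(V₁/V₂)^(n−1) = 591×(3.95)^0.48 = 1140 K; P₂ = P₁(V₁/V₂)^n = 4210 kPa.
For an ideal gas ΔU = nCvΔT with Cv = (5/2)R = 20.8 J/(mol·K).
ΔU = 4.67×20.8×(1140−591) = 53600 J.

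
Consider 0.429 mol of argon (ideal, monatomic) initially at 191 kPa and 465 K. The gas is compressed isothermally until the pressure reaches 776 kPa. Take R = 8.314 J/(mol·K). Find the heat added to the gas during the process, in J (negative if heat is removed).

V₁ = nRT₁/P₁ = 0.429×8.314×465/191 = 8.68 L.
Isothermal: T stays 465 K; PV = const ⇒ V₂ = 2.14 L, P₂ = 776 kPa.
ΔU = 0 (ideal gas, T constant).
W = nRT ln(V₂/V₁) = 0.429×8.314×465×ln(0.246) = -2330 J.
Q = ΔU + W = -2330 J.

-2330 J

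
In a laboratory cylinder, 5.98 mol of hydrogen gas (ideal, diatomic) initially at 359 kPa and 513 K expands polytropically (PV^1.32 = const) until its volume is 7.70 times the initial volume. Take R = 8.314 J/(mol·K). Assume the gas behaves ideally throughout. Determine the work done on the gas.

V₁ = nRT₁/P₁ = 5.98×8.314×513/359 = 71.0 L.
Polytropic n=1.32: T₂ = T₁(V₁/V₂)^(n−1) = 513×(0.130)^0.32 = 267 K; P₂ = P₁(V₁/V₂)^n = 24.3 kPa.
W = (P₁V₁−P₂V₂)/(n−1) = (359×71.0−24.3×547)/0.32 = 38200 J.
Work done on the gas = −W_by = -38200 J.

-38200 J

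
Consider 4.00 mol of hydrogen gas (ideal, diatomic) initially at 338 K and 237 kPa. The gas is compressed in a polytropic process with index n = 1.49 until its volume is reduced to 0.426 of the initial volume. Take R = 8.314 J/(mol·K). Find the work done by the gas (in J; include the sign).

V₁ = nRT₁/P₁ = 4.00×8.314×338/237 = 47.4 L.
Polytropic n=1.49: T₂ = T₁(V₁/V₂)^(n−1) = 338×(2.35)^0.49 = 513 K; P₂ = P₁(V₁/V₂)^n = 845 kPa.
W = (P₁V₁−P₂V₂)/(n−1) = (237×47.4−845×20.2)/0.49 = -11900 J.

-11900 J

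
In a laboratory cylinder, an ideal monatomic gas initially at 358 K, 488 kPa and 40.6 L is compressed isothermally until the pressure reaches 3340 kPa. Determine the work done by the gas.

n = P₁V₁/(RT₁) = 488×40.6/(8.314×358) = 6.66 mol.
Isothermal: T stays 358 K; PV = const ⇒ V₂ = 5.93 L, P₂ = 3340 kPa.
W = nRT ln(V₂/V₁) = 6.66×8.314×358×ln(0.146) = -38100 J.

-38100 J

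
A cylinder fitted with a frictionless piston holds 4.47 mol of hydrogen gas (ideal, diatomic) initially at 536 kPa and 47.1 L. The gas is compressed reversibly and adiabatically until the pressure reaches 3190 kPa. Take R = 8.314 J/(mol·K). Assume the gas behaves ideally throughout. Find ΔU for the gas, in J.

41900 J

T₁ = P₁V₁/(nR) = 536×47.1/(4.47×8.314) = 679 K.
Adiabatic: T₂/T₁ = (P₂/P₁)^((γ−1)/γ) ⇒ T₂ = 679×(5.95)^0.286 = 1130 K; V₂ = 13.2 L.
For an ideal gas ΔU = nCvΔT with Cv = (5/2)R = 20.8 J/(mol·K).
ΔU = 4.47×20.8×(1130−679) = 41900 J.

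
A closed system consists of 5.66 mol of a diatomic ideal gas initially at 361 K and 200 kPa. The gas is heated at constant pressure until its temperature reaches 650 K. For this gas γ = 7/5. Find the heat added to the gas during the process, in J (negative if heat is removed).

47600 J

V₁ = nRT₁/P₁ = 5.66×8.314×361/200 = 84.9 L.
Isobaric: P stays 200 kPa; V/T = const ⇒ T₂ = 650 K, V₂ = 153 L.
W = PΔV = 200×(153−84.9) kPa·L = 13600 J.
ΔU = nCvΔT = 5.66×20.8×(650−361) = 34000 J.
Q = ΔU + W = nCpΔT = 47600 J.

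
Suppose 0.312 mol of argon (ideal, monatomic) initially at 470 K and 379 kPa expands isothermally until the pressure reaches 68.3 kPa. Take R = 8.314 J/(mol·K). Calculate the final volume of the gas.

V₁ = nRT₁/P₁ = 0.312×8.314×470/379 = 3.22 L.
Isothermal: T stays 470 K; PV = const ⇒ V₂ = 17.9 L, P₂ = 68.3 kPa.

17.9 L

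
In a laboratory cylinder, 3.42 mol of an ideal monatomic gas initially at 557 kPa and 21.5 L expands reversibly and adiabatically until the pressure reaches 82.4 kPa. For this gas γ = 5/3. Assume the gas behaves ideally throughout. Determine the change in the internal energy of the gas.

-9600 J

T₁ = P₁V₁/(nR) = 557×21.5/(3.42×8.314) = 421 K.
Adiabatic: T₂/T₁ = (P₂/P₁)^((γ−1)/γ) ⇒ T₂ = 421×(0.148)^0.400 = 196 K; V₂ = 67.7 L.
For an ideal gas ΔU = nCvΔT with Cv = (3/2)R = 12.5 J/(mol·K).
ΔU = 3.42×12.5×(196−421) = -9600 J.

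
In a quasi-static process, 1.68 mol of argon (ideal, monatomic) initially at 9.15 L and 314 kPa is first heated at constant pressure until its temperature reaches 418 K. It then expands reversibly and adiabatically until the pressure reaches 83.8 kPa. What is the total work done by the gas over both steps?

T₁ = P₁V₁/(nR) = 314×9.15/(1.68×8.314) = 206 K.
Step 1 — Isobaric: P stays 314 kPa; V/T = const ⇒ T₂ = 418 K, V₂ = 18.6 L.
W = PΔV = 314×(18.6−9.15) kPa·L = 2970 J.
ΔU = nCvΔT = 1.68×12.5×(418−206) = 4450 J.
Q = ΔU + W = nCpΔT = 7410 J.
State after step 1: P = 314 kPa, V = 18.6 L, T = 418 K.
Step 2 — Adiabatic: T₂/T₁ = (P₂/P₁)^((γ−1)/γ) ⇒ T₂ = 418×(0.267)^0.400 = 246 K; V₂ = 41.1 L.
ΔU = nCvΔT = 1.68×12.5×(246−418) = -3590 J.
Q = 0 for an adiabatic process, so W = −ΔU = 3590 J.
Net over both steps: W = 6560 J, Q = 7410 J, ΔU = 853 J.

6560 J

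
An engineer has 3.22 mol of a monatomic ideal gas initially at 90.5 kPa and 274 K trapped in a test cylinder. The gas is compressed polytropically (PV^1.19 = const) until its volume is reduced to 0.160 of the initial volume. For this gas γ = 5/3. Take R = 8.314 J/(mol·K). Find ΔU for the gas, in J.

4580 J

V₁ = nRT₁/P₁ = 3.22×8.314×274/90.5 = 81.1 L.
Polytropic n=1.19: T₂ = T₁(V₁/V₂)^(n−1) = 274×(6.25)^0.19 = 388 K; P₂ = P₁(V₁/V₂)^n = 801 kPa.
For an ideal gas ΔU = nCvΔT with Cv = (3/2)R = 12.5 J/(mol·K).
ΔU = 3.22×12.5×(388−274) = 4580 J.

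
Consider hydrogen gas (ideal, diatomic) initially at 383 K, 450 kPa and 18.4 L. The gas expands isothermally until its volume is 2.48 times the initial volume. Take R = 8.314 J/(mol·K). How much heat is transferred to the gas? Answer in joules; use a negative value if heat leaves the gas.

n = P₁V₁/(RT₁) = 450×18.4/(8.314×383) = 2.60 mol.
Isothermal: T stays 383 K; PV = const ⇒ V₂ = 45.6 L, P₂ = 181 kPa.
ΔU = 0 (ideal gas, T constant).
W = nRT ln(V₂/V₁) = 2.60×8.314×383×ln(2.48) = 7520 J.
Q = ΔU + W = 7520 J.

7520 J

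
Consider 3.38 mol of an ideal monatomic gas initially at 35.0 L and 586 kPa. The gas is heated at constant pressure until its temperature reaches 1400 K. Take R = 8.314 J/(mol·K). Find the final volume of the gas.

T₁ = P₁V₁/(nR) = 586×35.0/(3.38×8.314) = 730 K.
Isobaric: P stays 586 kPa; V/T = const ⇒ T₂ = 1400 K, V₂ = 67.1 L.

67.1 L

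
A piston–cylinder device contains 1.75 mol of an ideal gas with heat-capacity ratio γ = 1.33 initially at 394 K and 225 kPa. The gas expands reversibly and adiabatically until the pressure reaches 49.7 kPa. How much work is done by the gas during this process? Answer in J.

V₁ = nRT₁/P₁ = 1.75×8.314×394/225 = 25.5 L.
Adiabatic: T₂/T₁ = (P₂/P₁)^((γ−1)/γ) ⇒ T₂ = 394×(0.221)^0.248 = 271 K; V₂ = 79.3 L.
ΔU = nCvΔT = 1.75×25.2×(271−394) = -5430 J.
Q = 0 for an adiabatic process, so W = −ΔU = 5430 J.

5430 J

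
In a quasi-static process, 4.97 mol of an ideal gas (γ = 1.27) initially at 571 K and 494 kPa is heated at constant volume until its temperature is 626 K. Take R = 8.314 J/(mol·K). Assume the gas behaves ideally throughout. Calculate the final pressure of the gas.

542 kPa

V₁ = nRT₁/P₁ = 4.97×8.314×571/494 = 47.8 L.
Isochoric: V stays 47.8 L; P/T = const ⇒ T₂ = 626 K, P₂ = 542 kPa.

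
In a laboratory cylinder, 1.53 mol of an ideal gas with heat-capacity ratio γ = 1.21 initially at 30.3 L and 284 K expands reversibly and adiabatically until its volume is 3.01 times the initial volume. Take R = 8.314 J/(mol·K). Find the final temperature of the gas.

P₁ = nRT₁/V₁ = 1.53×8.314×284/30.3 = 119 kPa.
Adiabatic: TV^(γ−1) = const ⇒ T₂ = 284×(0.332)^0.210 = 225 K; PV^γ = const ⇒ P₂ = 31.4 kPa.

225 K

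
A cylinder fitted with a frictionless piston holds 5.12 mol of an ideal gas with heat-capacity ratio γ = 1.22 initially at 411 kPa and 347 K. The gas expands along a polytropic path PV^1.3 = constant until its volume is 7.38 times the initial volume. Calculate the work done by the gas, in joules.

22200 J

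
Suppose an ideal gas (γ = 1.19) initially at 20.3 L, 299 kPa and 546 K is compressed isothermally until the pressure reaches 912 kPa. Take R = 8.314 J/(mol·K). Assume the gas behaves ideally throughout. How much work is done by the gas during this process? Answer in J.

-6770 J

n = P₁V₁/(RT₁) = 299×20.3/(8.314×546) = 1.34 mol.
Isothermal: T stays 546 K; PV = const ⇒ V₂ = 6.66 L, P₂ = 912 kPa.
W = nRT ln(V₂/V₁) = 1.34×8.314×546×ln(0.328) = -6770 J.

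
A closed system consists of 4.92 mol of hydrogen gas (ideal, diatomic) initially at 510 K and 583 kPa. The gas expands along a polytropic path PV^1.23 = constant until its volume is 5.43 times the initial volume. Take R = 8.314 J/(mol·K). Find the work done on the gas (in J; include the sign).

-29200 J

V₁ = nRT₁/P₁ = 4.92×8.314×510/583 = 35.8 L.
Polytropic n=1.23: T₂ = T₁(V₁/V₂)^(n−1) = 510×(0.184)^0.23 = 346 K; P₂ = P₁(V₁/V₂)^n = 72.8 kPa.
W = (P₁V₁−P₂V₂)/(n−1) = (583×35.8−72.8×194)/0.23 = 29200 J.
Work done on the gas = −W_by = -29200 J.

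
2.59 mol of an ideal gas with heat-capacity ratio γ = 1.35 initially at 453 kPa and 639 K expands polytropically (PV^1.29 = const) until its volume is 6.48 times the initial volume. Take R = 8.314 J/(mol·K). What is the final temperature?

372 K

V₁ = nRT₁/P₁ = 2.59×8.314×639/453 = 30.4 L.
Polytropic n=1.29: T₂ = T₁(V₁/V₂)^(n−1) = 639×(0.154)^0.29 = 372 K; P₂ = P₁(V₁/V₂)^n = 40.7 kPa.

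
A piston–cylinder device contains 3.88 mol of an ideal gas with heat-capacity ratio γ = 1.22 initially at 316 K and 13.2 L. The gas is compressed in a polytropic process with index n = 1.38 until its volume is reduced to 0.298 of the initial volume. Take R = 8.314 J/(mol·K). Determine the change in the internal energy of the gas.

P₁ = nRT₁/V₁ = 3.88×8.314×316/13.2 = 772 kPa.
Polytropic n=1.38: T₂ = T₁(V₁/V₂)^(n−1) = 316×(3.36)^0.38 = 501 K; P₂ = P₁(V₁/V₂)^n = 4110 kPa.
For an ideal gas ΔU = nCvΔT with Cv = R/(γ−1) = 37.8 J/(mol·K).
ΔU = 3.88×37.8×(501−316) = 27100 J.

27100 J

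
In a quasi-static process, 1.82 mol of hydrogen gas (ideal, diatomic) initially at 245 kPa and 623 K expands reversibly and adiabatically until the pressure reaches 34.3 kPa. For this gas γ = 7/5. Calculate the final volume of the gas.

V₁ = nRT₁/P₁ = 1.82×8.314×623/245 = 38.5 L.
Adiabatic: T₂/T₁ = (P₂/P₁)^((γ−1)/γ) ⇒ T₂ = 623×(0.140)^0.286 = 355 K; V₂ = 157 L.

157 L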